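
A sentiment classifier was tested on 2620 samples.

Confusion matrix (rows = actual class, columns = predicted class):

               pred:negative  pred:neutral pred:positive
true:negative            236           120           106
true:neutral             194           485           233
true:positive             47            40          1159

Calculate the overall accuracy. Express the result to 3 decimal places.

0.718

Accuracy = trace / total = (236+485+1159=1880) / 2620 = 1880/2620 = 0.718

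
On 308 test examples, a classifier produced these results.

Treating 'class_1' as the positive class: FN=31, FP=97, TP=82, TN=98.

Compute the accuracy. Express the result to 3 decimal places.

0.584

Accuracy = (TP+TN)/N = (82+98)/308 = 0.584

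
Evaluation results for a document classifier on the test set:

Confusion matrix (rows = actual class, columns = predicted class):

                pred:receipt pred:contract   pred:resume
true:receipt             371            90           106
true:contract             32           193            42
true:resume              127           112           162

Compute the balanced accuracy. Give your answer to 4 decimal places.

0.5937

Balanced accuracy = mean of per-class recall.
  receipt: recall = 371/567 = 0.65432
  contract: recall = 193/267 = 0.72285
  resume: recall = 162/401 = 0.40399
Mean = (0.65432 + 0.72285 + 0.40399) / 3 = 0.5937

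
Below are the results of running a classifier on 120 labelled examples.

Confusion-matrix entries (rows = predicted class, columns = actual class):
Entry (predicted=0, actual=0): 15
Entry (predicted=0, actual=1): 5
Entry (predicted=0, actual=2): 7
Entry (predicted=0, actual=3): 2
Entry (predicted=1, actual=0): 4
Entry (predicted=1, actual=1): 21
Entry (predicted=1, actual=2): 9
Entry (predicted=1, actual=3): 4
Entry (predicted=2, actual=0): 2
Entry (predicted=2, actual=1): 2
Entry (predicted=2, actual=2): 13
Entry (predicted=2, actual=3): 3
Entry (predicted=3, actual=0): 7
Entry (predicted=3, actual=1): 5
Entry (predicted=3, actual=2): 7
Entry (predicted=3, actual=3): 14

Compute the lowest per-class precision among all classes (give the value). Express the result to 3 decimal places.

0.424

Per-class precision (TP/(TP+FP)):
  0: TP=15, FP=5+7+2=14 → 15/29 = 0.5172
  1: TP=21, FP=4+9+4=17 → 21/38 = 0.5526
  2: TP=13, FP=2+2+3=7 → 13/20 = 0.6500
  3: TP=14, FP=7+5+7=19 → 14/33 = 0.4242
Lowest is class '3' with precision = 0.424.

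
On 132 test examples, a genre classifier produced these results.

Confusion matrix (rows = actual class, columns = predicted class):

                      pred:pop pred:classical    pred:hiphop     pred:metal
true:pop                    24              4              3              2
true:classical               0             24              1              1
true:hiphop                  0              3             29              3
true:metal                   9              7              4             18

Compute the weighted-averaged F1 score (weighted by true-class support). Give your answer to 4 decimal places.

0.7103

Per-class F1 score (2·TP/(2·TP+FP+FN)):
  pop: TP=24, FP=0+0+9=9, FN=4+3+2=9 → 48/66 = 0.72727
  classical: TP=24, FP=4+3+7=14, FN=0+1+1=2 → 48/64 = 0.75000
  hiphop: TP=29, FP=3+1+4=8, FN=0+3+3=6 → 58/72 = 0.80556
  metal: TP=18, FP=2+1+3=6, FN=9+7+4=20 → 36/62 = 0.58065
Weighted-F1 score = Σ (supportᵢ/N)·F1 scoreᵢ with N=132: (33/132)·0.72727 + (26/132)·0.75000 + (35/132)·0.80556 + (38/132)·0.58065 = 0.7103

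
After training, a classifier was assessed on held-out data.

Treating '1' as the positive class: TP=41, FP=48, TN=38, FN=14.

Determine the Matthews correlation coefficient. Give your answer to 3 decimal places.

MCC = (TP·TN − FP·FN) / √((TP+FP)(TP+FN)(TN+FP)(TN+FN))
Numerator = 41·38 − 48·14 = 886
Denominator = √(89·55·86·52) = √21890440 = 4678.7220
MCC = 886 / 4678.7220 = 0.189

0.189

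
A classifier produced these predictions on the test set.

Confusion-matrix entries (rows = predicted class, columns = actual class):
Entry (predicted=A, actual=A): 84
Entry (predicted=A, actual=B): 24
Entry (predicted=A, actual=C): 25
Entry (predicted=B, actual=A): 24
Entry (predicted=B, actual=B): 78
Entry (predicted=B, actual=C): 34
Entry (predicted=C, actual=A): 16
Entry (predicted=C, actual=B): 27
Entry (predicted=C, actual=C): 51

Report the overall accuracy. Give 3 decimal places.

0.587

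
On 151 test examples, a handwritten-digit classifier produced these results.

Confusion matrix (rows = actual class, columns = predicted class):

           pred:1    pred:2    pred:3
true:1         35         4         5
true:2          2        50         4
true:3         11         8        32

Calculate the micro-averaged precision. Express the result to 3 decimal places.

Micro-averaging pools counts across classes: ΣTP=117, ΣFP=34, ΣFN=34.
Micro-precision = TP/(TP+FP) on pooled counts = 0.775 (equals overall accuracy in single-label multiclass).

0.775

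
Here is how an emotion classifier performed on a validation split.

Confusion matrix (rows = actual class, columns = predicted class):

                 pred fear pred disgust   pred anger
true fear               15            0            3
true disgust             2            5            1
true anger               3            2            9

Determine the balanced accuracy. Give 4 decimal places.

Balanced accuracy = mean of per-class recall.
  fear: recall = 15/18 = 0.83333
  disgust: recall = 5/8 = 0.62500
  anger: recall = 9/14 = 0.64286
Mean = (0.83333 + 0.62500 + 0.64286) / 3 = 0.7004

0.7004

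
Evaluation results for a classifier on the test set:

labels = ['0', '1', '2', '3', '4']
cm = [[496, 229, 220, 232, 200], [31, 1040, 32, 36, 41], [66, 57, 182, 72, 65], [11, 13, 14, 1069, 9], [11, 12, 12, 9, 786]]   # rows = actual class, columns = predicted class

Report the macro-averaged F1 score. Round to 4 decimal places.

Per-class F1 score (2·TP/(2·TP+FP+FN)):
  0: TP=496, FP=31+66+11+11=119, FN=229+220+232+200=881 → 992/1992 = 0.49799
  1: TP=1040, FP=229+57+13+12=311, FN=31+32+36+41=140 → 2080/2531 = 0.82181
  2: TP=182, FP=220+32+14+12=278, FN=66+57+72+65=260 → 364/902 = 0.40355
  3: TP=1069, FP=232+36+72+9=349, FN=11+13+14+9=47 → 2138/2534 = 0.84373
  4: TP=786, FP=200+41+65+9=315, FN=11+12+12+9=44 → 1572/1931 = 0.81409
Macro-F1 score = mean = (0.49799 + 0.82181 + 0.40355 + 0.84373 + 0.81409) / 5 = 0.6762

0.6762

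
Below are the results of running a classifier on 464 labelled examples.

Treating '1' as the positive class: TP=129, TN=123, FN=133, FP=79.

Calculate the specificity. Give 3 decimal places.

0.609

Specificity = TN/(TN+FP) = 123/(123+79) = 0.609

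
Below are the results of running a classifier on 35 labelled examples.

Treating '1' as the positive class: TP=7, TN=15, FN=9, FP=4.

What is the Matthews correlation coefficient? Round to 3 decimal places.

MCC = (TP·TN − FP·FN) / √((TP+FP)(TP+FN)(TN+FP)(TN+FN))
Numerator = 7·15 − 4·9 = 69
Denominator = √(11·16·19·24) = √80256 = 283.2949
MCC = 69 / 283.2949 = 0.244

0.244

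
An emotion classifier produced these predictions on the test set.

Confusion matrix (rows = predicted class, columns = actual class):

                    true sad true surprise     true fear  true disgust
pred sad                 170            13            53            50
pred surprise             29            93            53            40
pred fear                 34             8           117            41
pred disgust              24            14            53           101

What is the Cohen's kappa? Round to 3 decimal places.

Observed agreement pₒ = trace/N = 481/893 = 0.5386
Expected agreement pₑ = Σ (rowᵢ·colᵢ)/N² = (257·286 + 128·215 + 276·200 + 232·192)/893² = 0.2518
κ = (pₒ − pₑ)/(1 − pₑ) = (0.5386 − 0.2518)/(1 − 0.2518) = 0.383

0.383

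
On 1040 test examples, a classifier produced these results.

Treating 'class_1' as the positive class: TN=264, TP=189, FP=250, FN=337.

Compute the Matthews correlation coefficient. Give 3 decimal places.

-0.129

MCC = (TP·TN − FP·FN) / √((TP+FP)(TP+FN)(TN+FP)(TN+FN))
Numerator = 189·264 − 250·337 = -34354
Denominator = √(439·526·514·601) = √71332567396 = 267081.5744
MCC = -34354 / 267081.5744 = -0.129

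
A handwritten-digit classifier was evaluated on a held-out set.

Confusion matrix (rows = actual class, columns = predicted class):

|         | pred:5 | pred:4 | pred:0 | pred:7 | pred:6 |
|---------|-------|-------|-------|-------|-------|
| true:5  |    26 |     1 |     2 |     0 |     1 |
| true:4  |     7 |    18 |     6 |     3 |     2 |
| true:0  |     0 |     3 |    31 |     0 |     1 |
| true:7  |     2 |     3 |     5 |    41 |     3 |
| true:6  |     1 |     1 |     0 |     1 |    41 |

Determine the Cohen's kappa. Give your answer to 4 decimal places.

0.7347

Observed agreement pₒ = trace/N = 157/199 = 0.78894
Expected agreement pₑ = Σ (rowᵢ·colᵢ)/N² = (30·36 + 36·26 + 35·44 + 54·45 + 44·48)/199² = 0.20449
κ = (pₒ − pₑ)/(1 − pₑ) = (0.78894 − 0.20449)/(1 − 0.20449) = 0.7347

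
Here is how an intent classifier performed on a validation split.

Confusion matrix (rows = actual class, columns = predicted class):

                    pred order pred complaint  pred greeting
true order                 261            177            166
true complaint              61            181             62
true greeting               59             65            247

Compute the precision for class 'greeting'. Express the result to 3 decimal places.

0.520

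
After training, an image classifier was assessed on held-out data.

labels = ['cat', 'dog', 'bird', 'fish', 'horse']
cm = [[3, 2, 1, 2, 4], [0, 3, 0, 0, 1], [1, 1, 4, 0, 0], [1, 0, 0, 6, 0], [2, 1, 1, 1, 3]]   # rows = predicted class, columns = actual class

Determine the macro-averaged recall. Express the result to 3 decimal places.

0.513

Per-class recall (TP/(TP+FN)):
  cat: TP=3, FN=0+1+1+2=4 → 3/7 = 0.4286
  dog: TP=3, FN=2+1+0+1=4 → 3/7 = 0.4286
  bird: TP=4, FN=1+0+0+1=2 → 4/6 = 0.6667
  fish: TP=6, FN=2+0+0+1=3 → 6/9 = 0.6667
  horse: TP=3, FN=4+1+0+0=5 → 3/8 = 0.3750
Macro-recall = mean = (0.4286 + 0.4286 + 0.6667 + 0.6667 + 0.3750) / 5 = 0.513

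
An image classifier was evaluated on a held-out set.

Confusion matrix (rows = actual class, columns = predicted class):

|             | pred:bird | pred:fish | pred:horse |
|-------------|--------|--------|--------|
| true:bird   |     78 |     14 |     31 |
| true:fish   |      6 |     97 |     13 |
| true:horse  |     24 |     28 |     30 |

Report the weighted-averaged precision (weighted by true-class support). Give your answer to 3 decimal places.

Per-class precision (TP/(TP+FP)):
  bird: TP=78, FP=6+24=30 → 78/108 = 0.7222
  fish: TP=97, FP=14+28=42 → 97/139 = 0.6978
  horse: TP=30, FP=31+13=44 → 30/74 = 0.4054
Weighted-precision = Σ (supportᵢ/N)·precisionᵢ with N=321: (123/321)·0.7222 + (116/321)·0.6978 + (82/321)·0.4054 = 0.632

0.632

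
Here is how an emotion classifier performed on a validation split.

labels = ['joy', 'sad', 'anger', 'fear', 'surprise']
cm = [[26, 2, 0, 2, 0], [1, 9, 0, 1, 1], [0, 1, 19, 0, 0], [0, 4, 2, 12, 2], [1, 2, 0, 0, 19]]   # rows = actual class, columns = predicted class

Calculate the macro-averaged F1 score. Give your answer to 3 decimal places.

0.795

Per-class F1 score (2·TP/(2·TP+FP+FN)):
  joy: TP=26, FP=1+0+0+1=2, FN=2+0+2+0=4 → 52/58 = 0.8966
  sad: TP=9, FP=2+1+4+2=9, FN=1+0+1+1=3 → 18/30 = 0.6000
  anger: TP=19, FP=0+0+2+0=2, FN=0+1+0+0=1 → 38/41 = 0.9268
  fear: TP=12, FP=2+1+0+0=3, FN=0+4+2+2=8 → 24/35 = 0.6857
  surprise: TP=19, FP=0+1+0+2=3, FN=1+2+0+0=3 → 38/44 = 0.8636
Macro-F1 score = mean = (0.8966 + 0.6000 + 0.9268 + 0.6857 + 0.8636) / 5 = 0.795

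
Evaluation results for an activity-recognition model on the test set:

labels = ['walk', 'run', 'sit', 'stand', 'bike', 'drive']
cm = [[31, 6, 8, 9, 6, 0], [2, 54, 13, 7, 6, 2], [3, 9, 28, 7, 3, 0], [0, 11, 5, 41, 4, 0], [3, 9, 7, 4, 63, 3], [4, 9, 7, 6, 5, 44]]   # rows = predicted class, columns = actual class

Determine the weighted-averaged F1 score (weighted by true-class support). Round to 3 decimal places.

0.617

Per-class F1 score (2·TP/(2·TP+FP+FN)):
  walk: TP=31, FP=6+8+9+6+0=29, FN=2+3+0+3+4=12 → 62/103 = 0.6019
  run: TP=54, FP=2+13+7+6+2=30, FN=6+9+11+9+9=44 → 108/182 = 0.5934
  sit: TP=28, FP=3+9+7+3+0=22, FN=8+13+5+7+7=40 → 56/118 = 0.4746
  stand: TP=41, FP=0+11+5+4+0=20, FN=9+7+7+4+6=33 → 82/135 = 0.6074
  bike: TP=63, FP=3+9+7+4+3=26, FN=6+6+3+4+5=24 → 126/176 = 0.7159
  drive: TP=44, FP=4+9+7+6+5=31, FN=0+2+0+0+3=5 → 88/124 = 0.7097
Weighted-F1 score = Σ (supportᵢ/N)·F1 scoreᵢ with N=419: (43/419)·0.6019 + (98/419)·0.5934 + (68/419)·0.4746 + (74/419)·0.6074 + (87/419)·0.7159 + (49/419)·0.7097 = 0.617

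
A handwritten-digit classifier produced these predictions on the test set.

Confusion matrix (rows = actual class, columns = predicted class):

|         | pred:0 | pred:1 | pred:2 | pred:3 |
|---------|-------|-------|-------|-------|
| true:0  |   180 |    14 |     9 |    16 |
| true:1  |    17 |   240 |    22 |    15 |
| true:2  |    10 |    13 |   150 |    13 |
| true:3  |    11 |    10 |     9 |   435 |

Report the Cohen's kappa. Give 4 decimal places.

Observed agreement pₒ = trace/N = 1005/1164 = 0.86340
Expected agreement pₑ = Σ (rowᵢ·colᵢ)/N² = (219·218 + 294·277 + 186·190 + 465·479)/1164² = 0.28582
κ = (pₒ − pₑ)/(1 − pₑ) = (0.86340 − 0.28582)/(1 − 0.28582) = 0.8087

0.8087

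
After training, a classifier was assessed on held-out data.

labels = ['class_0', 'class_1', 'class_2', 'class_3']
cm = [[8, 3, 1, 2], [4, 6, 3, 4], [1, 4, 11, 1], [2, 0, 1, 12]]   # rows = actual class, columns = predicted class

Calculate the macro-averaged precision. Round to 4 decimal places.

0.5785

Per-class precision (TP/(TP+FP)):
  class_0: TP=8, FP=4+1+2=7 → 8/15 = 0.53333
  class_1: TP=6, FP=3+4+0=7 → 6/13 = 0.46154
  class_2: TP=11, FP=1+3+1=5 → 11/16 = 0.68750
  class_3: TP=12, FP=2+4+1=7 → 12/19 = 0.63158
Macro-precision = mean = (0.53333 + 0.46154 + 0.68750 + 0.63158) / 4 = 0.5785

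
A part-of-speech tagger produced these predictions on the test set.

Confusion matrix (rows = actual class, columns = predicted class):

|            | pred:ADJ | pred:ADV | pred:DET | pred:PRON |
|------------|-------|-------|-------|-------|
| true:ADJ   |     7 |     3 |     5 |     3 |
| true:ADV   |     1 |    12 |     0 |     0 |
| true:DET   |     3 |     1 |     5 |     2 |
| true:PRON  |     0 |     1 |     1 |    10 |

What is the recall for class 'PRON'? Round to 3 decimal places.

Take TP from the diagonal, FP from the rest of the 'PRON' prediction marginal, FN from the rest of the 'PRON' actual marginal.
recall = TP/(TP+FN).
PRON: TP=10, FN=0+1+1=2 → 10/12 = 0.8333

0.833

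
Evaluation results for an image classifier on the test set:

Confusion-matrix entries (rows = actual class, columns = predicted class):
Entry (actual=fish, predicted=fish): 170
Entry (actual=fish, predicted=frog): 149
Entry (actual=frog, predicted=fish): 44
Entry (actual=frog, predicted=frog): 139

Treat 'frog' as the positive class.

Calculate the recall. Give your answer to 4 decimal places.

0.7596

Recall = TP/(TP+FN) = 139/(139+44) = 139/183 = 0.7596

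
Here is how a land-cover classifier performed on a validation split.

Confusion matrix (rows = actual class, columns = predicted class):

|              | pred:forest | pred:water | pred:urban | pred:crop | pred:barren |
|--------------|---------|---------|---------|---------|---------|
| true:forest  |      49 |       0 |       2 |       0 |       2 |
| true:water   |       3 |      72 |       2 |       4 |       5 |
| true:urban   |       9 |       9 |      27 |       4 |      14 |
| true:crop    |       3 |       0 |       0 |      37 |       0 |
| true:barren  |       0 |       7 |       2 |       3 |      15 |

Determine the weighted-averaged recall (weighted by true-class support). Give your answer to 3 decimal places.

Per-class recall (TP/(TP+FN)):
  forest: TP=49, FN=0+2+0+2=4 → 49/53 = 0.9245
  water: TP=72, FN=3+2+4+5=14 → 72/86 = 0.8372
  urban: TP=27, FN=9+9+4+14=36 → 27/63 = 0.4286
  crop: TP=37, FN=3+0+0+0=3 → 37/40 = 0.9250
  barren: TP=15, FN=0+7+2+3=12 → 15/27 = 0.5556
Weighted-recall = Σ (supportᵢ/N)·recallᵢ with N=269: (53/269)·0.9245 + (86/269)·0.8372 + (63/269)·0.4286 + (40/269)·0.9250 + (27/269)·0.5556 = 0.743

0.743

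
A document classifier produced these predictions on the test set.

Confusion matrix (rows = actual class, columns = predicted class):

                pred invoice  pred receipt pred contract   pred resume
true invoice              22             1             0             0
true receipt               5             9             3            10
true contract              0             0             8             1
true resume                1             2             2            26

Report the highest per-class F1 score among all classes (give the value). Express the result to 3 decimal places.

Per-class F1 score (2·TP/(2·TP+FP+FN)):
  invoice: TP=22, FP=5+0+1=6, FN=1+0+0=1 → 44/51 = 0.8627
  receipt: TP=9, FP=1+0+2=3, FN=5+3+10=18 → 18/39 = 0.4615
  contract: TP=8, FP=0+3+2=5, FN=0+0+1=1 → 16/22 = 0.7273
  resume: TP=26, FP=0+10+1=11, FN=1+2+2=5 → 52/68 = 0.7647
Highest is class 'invoice' with F1 score = 0.863.

0.863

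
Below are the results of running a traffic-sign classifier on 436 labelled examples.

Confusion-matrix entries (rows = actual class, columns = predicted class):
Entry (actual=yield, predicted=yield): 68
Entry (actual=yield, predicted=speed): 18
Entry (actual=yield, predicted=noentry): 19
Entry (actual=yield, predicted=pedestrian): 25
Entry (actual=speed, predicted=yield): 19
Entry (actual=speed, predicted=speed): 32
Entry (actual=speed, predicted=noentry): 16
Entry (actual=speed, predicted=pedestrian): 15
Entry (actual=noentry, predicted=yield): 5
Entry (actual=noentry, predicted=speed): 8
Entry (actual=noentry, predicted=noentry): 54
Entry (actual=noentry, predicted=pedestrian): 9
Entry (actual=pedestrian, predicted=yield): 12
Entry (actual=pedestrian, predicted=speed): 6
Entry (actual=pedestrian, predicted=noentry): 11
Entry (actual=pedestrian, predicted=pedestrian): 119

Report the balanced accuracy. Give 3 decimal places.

Balanced accuracy = mean of per-class recall.
  yield: recall = 68/130 = 0.5231
  speed: recall = 32/82 = 0.3902
  noentry: recall = 54/76 = 0.7105
  pedestrian: recall = 119/148 = 0.8041
Mean = (0.5231 + 0.3902 + 0.7105 + 0.8041) / 4 = 0.607

0.607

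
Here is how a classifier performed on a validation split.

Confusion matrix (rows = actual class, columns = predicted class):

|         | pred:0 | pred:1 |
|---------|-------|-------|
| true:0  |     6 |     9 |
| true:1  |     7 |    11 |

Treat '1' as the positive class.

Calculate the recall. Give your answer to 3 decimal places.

Recall = TP/(TP+FN) = 11/(11+7) = 11/18 = 0.611

0.611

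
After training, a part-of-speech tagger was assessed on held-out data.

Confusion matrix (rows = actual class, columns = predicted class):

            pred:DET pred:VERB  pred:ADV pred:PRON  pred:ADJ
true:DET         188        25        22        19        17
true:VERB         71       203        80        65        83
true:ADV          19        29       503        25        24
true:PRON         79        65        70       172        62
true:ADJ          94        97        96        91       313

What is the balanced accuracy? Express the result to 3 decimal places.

0.555

Balanced accuracy = mean of per-class recall.
  DET: recall = 188/271 = 0.6937
  VERB: recall = 203/502 = 0.4044
  ADV: recall = 503/600 = 0.8383
  PRON: recall = 172/448 = 0.3839
  ADJ: recall = 313/691 = 0.4530
Mean = (0.6937 + 0.4044 + 0.8383 + 0.3839 + 0.4530) / 5 = 0.555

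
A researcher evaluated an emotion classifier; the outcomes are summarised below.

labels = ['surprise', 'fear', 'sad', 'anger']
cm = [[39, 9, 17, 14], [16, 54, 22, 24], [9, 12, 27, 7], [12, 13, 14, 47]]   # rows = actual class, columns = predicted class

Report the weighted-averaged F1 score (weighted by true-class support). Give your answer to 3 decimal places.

0.502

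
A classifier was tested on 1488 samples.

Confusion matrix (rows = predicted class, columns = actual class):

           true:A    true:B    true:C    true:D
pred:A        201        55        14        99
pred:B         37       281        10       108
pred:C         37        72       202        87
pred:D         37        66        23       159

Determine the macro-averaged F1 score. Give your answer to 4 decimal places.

Per-class F1 score (2·TP/(2·TP+FP+FN)):
  A: TP=201, FP=55+14+99=168, FN=37+37+37=111 → 402/681 = 0.59031
  B: TP=281, FP=37+10+108=155, FN=55+72+66=193 → 562/910 = 0.61758
  C: TP=202, FP=37+72+87=196, FN=14+10+23=47 → 404/647 = 0.62442
  D: TP=159, FP=37+66+23=126, FN=99+108+87=294 → 318/738 = 0.43089
Macro-F1 score = mean = (0.59031 + 0.61758 + 0.62442 + 0.43089) / 4 = 0.5658

0.5658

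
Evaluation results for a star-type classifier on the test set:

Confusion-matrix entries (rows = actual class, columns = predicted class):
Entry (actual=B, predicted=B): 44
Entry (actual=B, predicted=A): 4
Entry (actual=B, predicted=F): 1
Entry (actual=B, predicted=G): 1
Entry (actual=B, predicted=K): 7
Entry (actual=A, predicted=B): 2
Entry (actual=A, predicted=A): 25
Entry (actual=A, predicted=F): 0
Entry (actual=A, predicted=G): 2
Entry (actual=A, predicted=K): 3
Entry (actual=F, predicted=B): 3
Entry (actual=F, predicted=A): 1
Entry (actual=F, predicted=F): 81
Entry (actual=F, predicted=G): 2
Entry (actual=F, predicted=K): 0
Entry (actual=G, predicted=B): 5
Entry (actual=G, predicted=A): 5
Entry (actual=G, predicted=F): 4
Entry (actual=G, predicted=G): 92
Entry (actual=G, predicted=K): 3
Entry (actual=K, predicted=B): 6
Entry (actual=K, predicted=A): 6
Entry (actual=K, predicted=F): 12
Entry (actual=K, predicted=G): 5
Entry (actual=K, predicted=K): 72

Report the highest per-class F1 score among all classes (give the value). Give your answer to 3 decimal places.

Per-class F1 score (2·TP/(2·TP+FP+FN)):
  B: TP=44, FP=2+3+5+6=16, FN=4+1+1+7=13 → 88/117 = 0.7521
  A: TP=25, FP=4+1+5+6=16, FN=2+0+2+3=7 → 50/73 = 0.6849
  F: TP=81, FP=1+0+4+12=17, FN=3+1+2+0=6 → 162/185 = 0.8757
  G: TP=92, FP=1+2+2+5=10, FN=5+5+4+3=17 → 184/211 = 0.8720
  K: TP=72, FP=7+3+0+3=13, FN=6+6+12+5=29 → 144/186 = 0.7742
Highest is class 'F' with F1 score = 0.876.

0.876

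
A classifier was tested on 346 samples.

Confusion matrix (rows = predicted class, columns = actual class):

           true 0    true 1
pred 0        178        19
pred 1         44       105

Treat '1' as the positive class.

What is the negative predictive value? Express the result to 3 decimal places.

NPV = TN/(TN+FN) = 178/(178+19) = 0.904

0.904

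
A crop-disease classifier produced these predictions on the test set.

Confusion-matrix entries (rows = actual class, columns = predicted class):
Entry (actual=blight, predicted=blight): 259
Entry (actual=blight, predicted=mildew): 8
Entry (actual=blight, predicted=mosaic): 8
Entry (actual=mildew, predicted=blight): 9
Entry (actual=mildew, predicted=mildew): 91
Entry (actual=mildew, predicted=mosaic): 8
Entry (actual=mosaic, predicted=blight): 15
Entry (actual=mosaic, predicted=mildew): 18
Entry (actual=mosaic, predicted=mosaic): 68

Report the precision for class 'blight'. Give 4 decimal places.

0.9152

One-vs-rest for 'blight': TP = diagonal; FP = other classes predicted 'blight'; FN = 'blight' predicted as other.
precision = TP/(TP+FP).
blight: TP=259, FP=9+15=24 → 259/283 = 0.91519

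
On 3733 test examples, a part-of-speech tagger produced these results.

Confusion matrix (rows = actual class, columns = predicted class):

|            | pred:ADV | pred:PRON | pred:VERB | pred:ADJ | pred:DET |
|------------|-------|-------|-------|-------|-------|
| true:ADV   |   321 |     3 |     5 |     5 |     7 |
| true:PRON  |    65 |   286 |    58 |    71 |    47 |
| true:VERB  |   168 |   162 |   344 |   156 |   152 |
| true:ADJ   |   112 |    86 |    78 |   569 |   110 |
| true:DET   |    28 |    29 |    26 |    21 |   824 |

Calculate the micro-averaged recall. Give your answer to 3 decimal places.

0.628

Micro-averaging pools counts across classes: ΣTP=2344, ΣFP=1389, ΣFN=1389.
Micro-recall = TP/(TP+FN) on pooled counts = 0.628 (equals overall accuracy in single-label multiclass).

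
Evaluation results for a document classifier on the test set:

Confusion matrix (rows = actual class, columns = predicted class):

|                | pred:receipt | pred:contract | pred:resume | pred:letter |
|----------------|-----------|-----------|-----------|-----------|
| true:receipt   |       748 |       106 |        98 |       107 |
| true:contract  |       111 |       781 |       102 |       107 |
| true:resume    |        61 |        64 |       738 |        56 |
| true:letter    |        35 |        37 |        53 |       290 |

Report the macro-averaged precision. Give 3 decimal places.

0.709

Per-class precision (TP/(TP+FP)):
  receipt: TP=748, FP=111+61+35=207 → 748/955 = 0.7832
  contract: TP=781, FP=106+64+37=207 → 781/988 = 0.7905
  resume: TP=738, FP=98+102+53=253 → 738/991 = 0.7447
  letter: TP=290, FP=107+107+56=270 → 290/560 = 0.5179
Macro-precision = mean = (0.7832 + 0.7905 + 0.7447 + 0.5179) / 4 = 0.709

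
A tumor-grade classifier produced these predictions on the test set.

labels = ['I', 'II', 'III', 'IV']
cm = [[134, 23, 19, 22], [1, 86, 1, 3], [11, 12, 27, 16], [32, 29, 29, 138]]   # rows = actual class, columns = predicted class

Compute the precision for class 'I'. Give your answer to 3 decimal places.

One-vs-rest for 'I': TP = diagonal; FP = other classes predicted 'I'; FN = 'I' predicted as other.
precision = TP/(TP+FP).
I: TP=134, FP=1+11+32=44 → 134/178 = 0.7528

0.753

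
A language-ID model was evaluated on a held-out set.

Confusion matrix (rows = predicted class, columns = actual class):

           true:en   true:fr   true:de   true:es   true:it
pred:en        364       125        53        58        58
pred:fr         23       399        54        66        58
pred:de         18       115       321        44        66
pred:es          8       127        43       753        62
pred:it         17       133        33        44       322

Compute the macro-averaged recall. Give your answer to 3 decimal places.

Per-class recall (TP/(TP+FN)):
  en: TP=364, FN=23+18+8+17=66 → 364/430 = 0.8465
  fr: TP=399, FN=125+115+127+133=500 → 399/899 = 0.4438
  de: TP=321, FN=53+54+43+33=183 → 321/504 = 0.6369
  es: TP=753, FN=58+66+44+44=212 → 753/965 = 0.7803
  it: TP=322, FN=58+58+66+62=244 → 322/566 = 0.5689
Macro-recall = mean = (0.8465 + 0.4438 + 0.6369 + 0.7803 + 0.5689) / 5 = 0.655

0.655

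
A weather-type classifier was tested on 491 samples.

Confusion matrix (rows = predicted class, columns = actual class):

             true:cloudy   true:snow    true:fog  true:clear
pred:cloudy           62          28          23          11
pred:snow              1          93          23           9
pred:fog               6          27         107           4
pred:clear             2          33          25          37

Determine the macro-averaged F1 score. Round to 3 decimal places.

Per-class F1 score (2·TP/(2·TP+FP+FN)):
  cloudy: TP=62, FP=28+23+11=62, FN=1+6+2=9 → 124/195 = 0.6359
  snow: TP=93, FP=1+23+9=33, FN=28+27+33=88 → 186/307 = 0.6059
  fog: TP=107, FP=6+27+4=37, FN=23+23+25=71 → 214/322 = 0.6646
  clear: TP=37, FP=2+33+25=60, FN=11+9+4=24 → 74/158 = 0.4684
Macro-F1 score = mean = (0.6359 + 0.6059 + 0.6646 + 0.4684) / 4 = 0.594

0.594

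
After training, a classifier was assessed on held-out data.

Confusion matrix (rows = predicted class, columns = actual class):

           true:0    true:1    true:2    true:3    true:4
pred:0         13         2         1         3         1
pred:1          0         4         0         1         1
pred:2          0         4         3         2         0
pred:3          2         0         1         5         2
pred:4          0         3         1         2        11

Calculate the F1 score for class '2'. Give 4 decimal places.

Take TP from the diagonal, FP from the rest of the '2' prediction marginal, FN from the rest of the '2' actual marginal.
F1 score = 2·TP/(2·TP+FP+FN).
2: TP=3, FP=0+4+2+0=6, FN=1+0+1+1=3 → 6/15 = 0.40000

0.4000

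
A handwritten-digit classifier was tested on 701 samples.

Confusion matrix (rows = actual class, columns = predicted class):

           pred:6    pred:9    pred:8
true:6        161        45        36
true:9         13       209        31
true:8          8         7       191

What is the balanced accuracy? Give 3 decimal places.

Balanced accuracy = mean of per-class recall.
  6: recall = 161/242 = 0.6653
  9: recall = 209/253 = 0.8261
  8: recall = 191/206 = 0.9272
Mean = (0.6653 + 0.8261 + 0.9272) / 3 = 0.806

0.806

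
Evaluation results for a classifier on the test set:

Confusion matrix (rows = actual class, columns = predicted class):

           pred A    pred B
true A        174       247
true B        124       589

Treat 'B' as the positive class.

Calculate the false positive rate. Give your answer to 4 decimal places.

FPR = FP/(FP+TN) = 247/(247+174) = 0.5867

0.5867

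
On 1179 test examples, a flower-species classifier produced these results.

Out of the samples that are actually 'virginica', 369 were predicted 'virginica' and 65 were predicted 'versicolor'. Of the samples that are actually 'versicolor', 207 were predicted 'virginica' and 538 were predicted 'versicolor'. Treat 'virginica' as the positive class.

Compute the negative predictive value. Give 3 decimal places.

NPV = TN/(TN+FN) = 538/(538+65) = 0.892

0.892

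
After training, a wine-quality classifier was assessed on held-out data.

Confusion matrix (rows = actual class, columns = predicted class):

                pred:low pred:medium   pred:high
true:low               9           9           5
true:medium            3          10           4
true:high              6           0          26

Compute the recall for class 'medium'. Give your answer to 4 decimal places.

Treat 'medium' as positive and all other classes as negative.
recall = TP/(TP+FN).
medium: TP=10, FN=3+4=7 → 10/17 = 0.58824

0.5882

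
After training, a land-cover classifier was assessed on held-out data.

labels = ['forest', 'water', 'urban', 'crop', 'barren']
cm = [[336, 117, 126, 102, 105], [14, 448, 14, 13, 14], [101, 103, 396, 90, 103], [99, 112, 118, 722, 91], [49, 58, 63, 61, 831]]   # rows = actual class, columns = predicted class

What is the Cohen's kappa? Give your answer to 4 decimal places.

0.5430

Observed agreement pₒ = trace/N = 2733/4286 = 0.63766
Expected agreement pₑ = Σ (rowᵢ·colᵢ)/N² = (786·599 + 503·838 + 793·717 + 1142·988 + 1062·1144)/4286² = 0.20709
κ = (pₒ − pₑ)/(1 − pₑ) = (0.63766 − 0.20709)/(1 − 0.20709) = 0.5430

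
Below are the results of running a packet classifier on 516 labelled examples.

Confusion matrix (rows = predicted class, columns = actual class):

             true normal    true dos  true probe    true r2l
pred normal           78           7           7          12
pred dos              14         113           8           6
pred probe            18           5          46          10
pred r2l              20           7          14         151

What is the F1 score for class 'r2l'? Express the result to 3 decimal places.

0.814

One-vs-rest for 'r2l': TP = diagonal; FP = other classes predicted 'r2l'; FN = 'r2l' predicted as other.
F1 score = 2·TP/(2·TP+FP+FN).
r2l: TP=151, FP=20+7+14=41, FN=12+6+10=28 → 302/371 = 0.8140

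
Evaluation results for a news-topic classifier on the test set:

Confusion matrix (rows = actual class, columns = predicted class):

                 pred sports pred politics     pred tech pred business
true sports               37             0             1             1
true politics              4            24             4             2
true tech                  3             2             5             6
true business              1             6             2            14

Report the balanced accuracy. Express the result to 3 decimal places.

0.644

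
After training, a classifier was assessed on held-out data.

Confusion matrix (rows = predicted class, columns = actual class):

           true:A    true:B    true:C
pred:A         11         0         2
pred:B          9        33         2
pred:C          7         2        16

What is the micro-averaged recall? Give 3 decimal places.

0.732

Micro-averaging pools counts across classes: ΣTP=60, ΣFP=22, ΣFN=22.
Micro-recall = TP/(TP+FN) on pooled counts = 0.732 (equals overall accuracy in single-label multiclass).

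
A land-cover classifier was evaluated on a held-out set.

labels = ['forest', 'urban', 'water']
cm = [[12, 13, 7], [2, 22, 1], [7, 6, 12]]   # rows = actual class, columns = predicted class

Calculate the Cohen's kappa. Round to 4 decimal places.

Observed agreement pₒ = trace/N = 46/82 = 0.56098
Expected agreement pₑ = Σ (rowᵢ·colᵢ)/N² = (32·21 + 25·41 + 25·20)/82² = 0.32674
κ = (pₒ − pₑ)/(1 − pₑ) = (0.56098 − 0.32674)/(1 − 0.32674) = 0.3479

0.3479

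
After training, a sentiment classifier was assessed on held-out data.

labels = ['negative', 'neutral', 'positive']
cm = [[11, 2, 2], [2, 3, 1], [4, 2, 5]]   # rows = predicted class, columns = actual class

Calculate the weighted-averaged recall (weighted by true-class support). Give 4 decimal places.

0.5938

Per-class recall (TP/(TP+FN)):
  negative: TP=11, FN=2+4=6 → 11/17 = 0.64706
  neutral: TP=3, FN=2+2=4 → 3/7 = 0.42857
  positive: TP=5, FN=2+1=3 → 5/8 = 0.62500
Weighted-recall = Σ (supportᵢ/N)·recallᵢ with N=32: (17/32)·0.64706 + (7/32)·0.42857 + (8/32)·0.62500 = 0.5938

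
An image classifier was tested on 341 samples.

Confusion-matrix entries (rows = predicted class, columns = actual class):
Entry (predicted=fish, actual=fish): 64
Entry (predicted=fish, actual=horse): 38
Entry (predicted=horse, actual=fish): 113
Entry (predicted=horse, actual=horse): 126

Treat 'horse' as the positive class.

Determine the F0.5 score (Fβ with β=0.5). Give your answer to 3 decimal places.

0.563

Fβ = (1+β²)·TP / ((1+β²)·TP + β²·FN + FP), with β²=1/4
= 1.25·126 / (1.25·126 + 0.25·38 + 113) = 0.563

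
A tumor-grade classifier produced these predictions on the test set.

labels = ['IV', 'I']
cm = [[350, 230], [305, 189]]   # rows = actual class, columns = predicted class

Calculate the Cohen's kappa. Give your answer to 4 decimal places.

Observed agreement pₒ = trace/N = 539/1074 = 0.50186
Expected agreement pₑ = Σ (rowᵢ·colᵢ)/N² = (580·655 + 494·419)/1074² = 0.50880
κ = (pₒ − pₑ)/(1 − pₑ) = (0.50186 − 0.50880)/(1 − 0.50880) = -0.0141

-0.0141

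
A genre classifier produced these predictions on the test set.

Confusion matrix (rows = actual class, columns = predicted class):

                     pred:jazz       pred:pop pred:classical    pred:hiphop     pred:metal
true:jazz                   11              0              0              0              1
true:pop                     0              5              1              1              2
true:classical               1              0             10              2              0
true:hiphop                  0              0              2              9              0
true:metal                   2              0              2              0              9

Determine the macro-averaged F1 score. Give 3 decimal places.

0.755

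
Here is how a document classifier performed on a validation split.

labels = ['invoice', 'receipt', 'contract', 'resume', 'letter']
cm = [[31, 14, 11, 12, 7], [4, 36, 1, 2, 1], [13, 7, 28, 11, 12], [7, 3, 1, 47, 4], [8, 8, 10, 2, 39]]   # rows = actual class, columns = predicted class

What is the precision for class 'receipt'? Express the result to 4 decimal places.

One-vs-rest for 'receipt': TP = diagonal; FP = other classes predicted 'receipt'; FN = 'receipt' predicted as other.
precision = TP/(TP+FP).
receipt: TP=36, FP=14+7+3+8=32 → 36/68 = 0.52941

0.5294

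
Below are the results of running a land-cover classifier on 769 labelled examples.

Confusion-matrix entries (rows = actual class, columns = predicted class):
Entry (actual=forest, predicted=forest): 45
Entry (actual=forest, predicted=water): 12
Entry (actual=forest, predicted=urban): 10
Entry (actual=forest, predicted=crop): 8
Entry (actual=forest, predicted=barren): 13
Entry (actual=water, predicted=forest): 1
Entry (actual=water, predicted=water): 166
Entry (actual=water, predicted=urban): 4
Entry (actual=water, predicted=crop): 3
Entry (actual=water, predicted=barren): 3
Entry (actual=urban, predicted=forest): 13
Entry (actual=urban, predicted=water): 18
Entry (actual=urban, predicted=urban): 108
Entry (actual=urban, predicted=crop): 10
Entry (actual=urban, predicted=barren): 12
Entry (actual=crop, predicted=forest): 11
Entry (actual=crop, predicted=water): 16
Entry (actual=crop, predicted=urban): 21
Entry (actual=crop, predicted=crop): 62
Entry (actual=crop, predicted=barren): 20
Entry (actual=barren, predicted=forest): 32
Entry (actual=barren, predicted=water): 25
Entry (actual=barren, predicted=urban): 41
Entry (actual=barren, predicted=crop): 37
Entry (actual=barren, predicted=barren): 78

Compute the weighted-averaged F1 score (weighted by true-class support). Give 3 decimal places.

0.581

Per-class F1 score (2·TP/(2·TP+FP+FN)):
  forest: TP=45, FP=1+13+11+32=57, FN=12+10+8+13=43 → 90/190 = 0.4737
  water: TP=166, FP=12+18+16+25=71, FN=1+4+3+3=11 → 332/414 = 0.8019
  urban: TP=108, FP=10+4+21+41=76, FN=13+18+10+12=53 → 216/345 = 0.6261
  crop: TP=62, FP=8+3+10+37=58, FN=11+16+21+20=68 → 124/250 = 0.4960
  barren: TP=78, FP=13+3+12+20=48, FN=32+25+41+37=135 → 156/339 = 0.4602
Weighted-F1 score = Σ (supportᵢ/N)·F1 scoreᵢ with N=769: (88/769)·0.4737 + (177/769)·0.8019 + (161/769)·0.6261 + (130/769)·0.4960 + (213/769)·0.4602 = 0.581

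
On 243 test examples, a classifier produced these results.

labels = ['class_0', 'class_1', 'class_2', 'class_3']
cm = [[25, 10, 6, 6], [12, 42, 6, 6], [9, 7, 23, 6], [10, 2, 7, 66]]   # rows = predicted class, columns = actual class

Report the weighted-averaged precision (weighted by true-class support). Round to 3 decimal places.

0.639

Per-class precision (TP/(TP+FP)):
  class_0: TP=25, FP=10+6+6=22 → 25/47 = 0.5319
  class_1: TP=42, FP=12+6+6=24 → 42/66 = 0.6364
  class_2: TP=23, FP=9+7+6=22 → 23/45 = 0.5111
  class_3: TP=66, FP=10+2+7=19 → 66/85 = 0.7765
Weighted-precision = Σ (supportᵢ/N)·precisionᵢ with N=243: (56/243)·0.5319 + (61/243)·0.6364 + (42/243)·0.5111 + (84/243)·0.7765 = 0.639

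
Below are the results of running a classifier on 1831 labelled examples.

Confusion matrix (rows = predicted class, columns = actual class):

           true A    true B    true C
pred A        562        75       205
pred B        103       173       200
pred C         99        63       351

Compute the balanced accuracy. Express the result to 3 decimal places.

Balanced accuracy = mean of per-class recall.
  A: recall = 562/764 = 0.7356
  B: recall = 173/311 = 0.5563
  C: recall = 351/756 = 0.4643
Mean = (0.7356 + 0.5563 + 0.4643) / 3 = 0.585

0.585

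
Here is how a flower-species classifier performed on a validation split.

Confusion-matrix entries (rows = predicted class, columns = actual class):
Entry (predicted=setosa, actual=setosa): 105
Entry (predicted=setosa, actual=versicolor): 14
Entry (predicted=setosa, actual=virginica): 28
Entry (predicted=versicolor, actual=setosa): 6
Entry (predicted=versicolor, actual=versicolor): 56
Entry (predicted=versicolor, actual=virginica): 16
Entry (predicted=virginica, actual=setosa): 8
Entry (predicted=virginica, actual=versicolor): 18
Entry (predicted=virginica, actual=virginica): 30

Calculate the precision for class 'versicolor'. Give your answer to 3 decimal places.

0.718

One-vs-rest for 'versicolor': TP = diagonal; FP = other classes predicted 'versicolor'; FN = 'versicolor' predicted as other.
precision = TP/(TP+FP).
versicolor: TP=56, FP=6+16=22 → 56/78 = 0.7179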